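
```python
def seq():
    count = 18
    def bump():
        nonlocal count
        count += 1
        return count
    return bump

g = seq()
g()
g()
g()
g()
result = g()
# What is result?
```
23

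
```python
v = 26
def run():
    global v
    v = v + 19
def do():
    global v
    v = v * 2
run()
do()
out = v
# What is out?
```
90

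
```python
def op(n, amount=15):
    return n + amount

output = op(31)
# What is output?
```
46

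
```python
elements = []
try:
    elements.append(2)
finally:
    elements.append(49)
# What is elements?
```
[2, 49]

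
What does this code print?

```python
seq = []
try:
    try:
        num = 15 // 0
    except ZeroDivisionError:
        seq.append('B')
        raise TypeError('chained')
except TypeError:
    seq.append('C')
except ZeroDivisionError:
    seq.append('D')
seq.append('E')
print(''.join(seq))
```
BCE

TypeError raised and caught, original ZeroDivisionError not re-raised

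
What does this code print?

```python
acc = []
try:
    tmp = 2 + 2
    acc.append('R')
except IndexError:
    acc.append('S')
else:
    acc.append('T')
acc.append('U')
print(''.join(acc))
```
RTU

else block runs when no exception occurs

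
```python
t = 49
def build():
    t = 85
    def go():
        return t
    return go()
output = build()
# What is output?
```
85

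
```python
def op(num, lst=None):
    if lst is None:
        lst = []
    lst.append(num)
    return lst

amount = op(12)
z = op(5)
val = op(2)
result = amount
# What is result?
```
[12]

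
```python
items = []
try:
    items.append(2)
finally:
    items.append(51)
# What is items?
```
[2, 51]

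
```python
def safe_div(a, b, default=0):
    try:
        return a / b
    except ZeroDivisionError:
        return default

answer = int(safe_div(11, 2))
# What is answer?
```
5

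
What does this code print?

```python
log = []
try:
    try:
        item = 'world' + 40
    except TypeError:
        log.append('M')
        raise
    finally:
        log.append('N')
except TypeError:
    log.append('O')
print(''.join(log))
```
MNO

finally runs before re-raised exception propagates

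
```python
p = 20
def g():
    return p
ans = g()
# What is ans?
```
20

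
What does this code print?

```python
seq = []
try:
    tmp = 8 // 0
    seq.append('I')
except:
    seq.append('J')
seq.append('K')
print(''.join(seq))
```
JK

Exception raised in try, caught by bare except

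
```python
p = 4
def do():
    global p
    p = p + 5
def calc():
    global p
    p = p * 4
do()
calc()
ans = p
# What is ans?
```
36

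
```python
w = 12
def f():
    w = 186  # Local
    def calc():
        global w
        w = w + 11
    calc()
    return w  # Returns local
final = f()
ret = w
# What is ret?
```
23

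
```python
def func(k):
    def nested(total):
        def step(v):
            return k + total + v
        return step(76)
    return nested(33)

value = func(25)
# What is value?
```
134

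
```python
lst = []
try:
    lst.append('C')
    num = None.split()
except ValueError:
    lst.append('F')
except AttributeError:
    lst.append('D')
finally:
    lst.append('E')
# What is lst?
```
['C', 'D', 'E']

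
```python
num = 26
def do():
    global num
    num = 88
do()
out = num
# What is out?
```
88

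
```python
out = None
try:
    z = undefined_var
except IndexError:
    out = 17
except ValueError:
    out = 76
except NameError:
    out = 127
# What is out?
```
127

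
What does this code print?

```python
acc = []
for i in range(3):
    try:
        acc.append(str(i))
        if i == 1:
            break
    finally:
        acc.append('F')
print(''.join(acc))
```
0F1F

finally runs even when breaking out of loop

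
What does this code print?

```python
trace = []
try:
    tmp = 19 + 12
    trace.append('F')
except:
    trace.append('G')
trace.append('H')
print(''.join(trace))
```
FH

No exception, try block completes normally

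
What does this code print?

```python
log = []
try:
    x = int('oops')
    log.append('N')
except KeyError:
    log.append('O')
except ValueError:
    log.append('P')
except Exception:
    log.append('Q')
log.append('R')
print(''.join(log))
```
PR

ValueError matches before generic Exception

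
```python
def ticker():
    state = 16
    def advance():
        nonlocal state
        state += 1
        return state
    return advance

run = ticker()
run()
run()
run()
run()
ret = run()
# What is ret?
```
21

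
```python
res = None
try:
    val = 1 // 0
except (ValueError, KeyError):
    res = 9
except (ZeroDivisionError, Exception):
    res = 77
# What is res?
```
77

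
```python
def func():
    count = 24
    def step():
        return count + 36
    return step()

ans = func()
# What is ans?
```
60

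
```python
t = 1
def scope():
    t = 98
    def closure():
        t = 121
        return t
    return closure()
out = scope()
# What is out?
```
121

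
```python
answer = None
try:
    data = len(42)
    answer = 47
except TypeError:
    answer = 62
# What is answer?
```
62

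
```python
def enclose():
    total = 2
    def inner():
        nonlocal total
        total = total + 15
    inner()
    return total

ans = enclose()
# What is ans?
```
17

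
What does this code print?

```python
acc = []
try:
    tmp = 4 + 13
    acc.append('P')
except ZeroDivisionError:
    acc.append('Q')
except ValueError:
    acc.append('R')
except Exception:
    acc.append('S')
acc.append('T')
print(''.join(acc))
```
PT

No exception, try block completes normally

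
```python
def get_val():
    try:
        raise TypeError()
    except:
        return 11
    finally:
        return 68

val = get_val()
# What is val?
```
68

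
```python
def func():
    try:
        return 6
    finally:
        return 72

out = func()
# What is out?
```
72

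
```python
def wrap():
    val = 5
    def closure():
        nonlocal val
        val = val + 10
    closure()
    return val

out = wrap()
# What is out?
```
15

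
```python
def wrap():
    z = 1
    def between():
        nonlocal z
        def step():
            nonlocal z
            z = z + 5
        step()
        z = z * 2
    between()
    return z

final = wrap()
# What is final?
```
12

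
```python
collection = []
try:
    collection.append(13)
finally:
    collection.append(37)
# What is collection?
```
[13, 37]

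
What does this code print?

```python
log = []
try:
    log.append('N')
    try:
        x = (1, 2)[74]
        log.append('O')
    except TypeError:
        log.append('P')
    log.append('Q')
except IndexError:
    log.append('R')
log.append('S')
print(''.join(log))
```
NRS

Inner handler doesn't match, propagates to outer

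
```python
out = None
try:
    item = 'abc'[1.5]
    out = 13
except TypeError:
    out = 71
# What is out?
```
71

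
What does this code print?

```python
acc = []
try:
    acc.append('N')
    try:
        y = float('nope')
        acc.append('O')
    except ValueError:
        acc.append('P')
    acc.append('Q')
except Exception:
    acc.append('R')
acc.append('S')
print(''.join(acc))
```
NPQS

Inner exception caught by inner handler, outer continues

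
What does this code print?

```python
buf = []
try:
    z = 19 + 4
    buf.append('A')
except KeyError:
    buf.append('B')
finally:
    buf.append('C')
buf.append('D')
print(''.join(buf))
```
ACD

finally runs after normal execution too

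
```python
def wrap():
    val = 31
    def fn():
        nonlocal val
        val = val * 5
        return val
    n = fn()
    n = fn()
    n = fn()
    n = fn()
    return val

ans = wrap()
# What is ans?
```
19375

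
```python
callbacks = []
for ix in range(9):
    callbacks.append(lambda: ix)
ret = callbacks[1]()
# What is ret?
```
8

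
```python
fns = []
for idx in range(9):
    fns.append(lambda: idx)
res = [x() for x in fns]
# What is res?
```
[8, 8, 8, 8, 8, 8, 8, 8, 8]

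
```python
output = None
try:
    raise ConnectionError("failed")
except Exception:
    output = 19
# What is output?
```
19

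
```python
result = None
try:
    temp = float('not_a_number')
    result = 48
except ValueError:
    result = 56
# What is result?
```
56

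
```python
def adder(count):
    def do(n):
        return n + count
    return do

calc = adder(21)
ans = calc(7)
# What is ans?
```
28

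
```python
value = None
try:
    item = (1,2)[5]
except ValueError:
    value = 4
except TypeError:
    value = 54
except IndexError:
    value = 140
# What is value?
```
140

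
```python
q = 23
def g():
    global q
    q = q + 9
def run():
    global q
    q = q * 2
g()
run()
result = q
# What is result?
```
64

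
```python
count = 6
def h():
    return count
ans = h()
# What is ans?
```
6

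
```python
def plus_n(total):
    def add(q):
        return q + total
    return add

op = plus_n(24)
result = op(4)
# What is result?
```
28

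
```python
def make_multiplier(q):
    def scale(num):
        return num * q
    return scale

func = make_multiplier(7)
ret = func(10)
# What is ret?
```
70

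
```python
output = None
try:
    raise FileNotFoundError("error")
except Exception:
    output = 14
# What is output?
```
14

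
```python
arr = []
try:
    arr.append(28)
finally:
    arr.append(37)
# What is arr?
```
[28, 37]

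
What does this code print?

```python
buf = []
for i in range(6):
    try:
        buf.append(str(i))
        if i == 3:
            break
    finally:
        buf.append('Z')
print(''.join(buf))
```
0Z1Z2Z3Z

finally runs even when breaking out of loop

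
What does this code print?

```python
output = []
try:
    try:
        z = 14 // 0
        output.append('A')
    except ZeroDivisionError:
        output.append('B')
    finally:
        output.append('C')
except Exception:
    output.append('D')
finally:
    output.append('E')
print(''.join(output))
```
BCE

Both finally blocks run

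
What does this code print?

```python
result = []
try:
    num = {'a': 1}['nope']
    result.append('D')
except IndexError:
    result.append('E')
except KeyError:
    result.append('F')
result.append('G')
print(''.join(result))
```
FG

KeyError is caught by its specific handler, not IndexError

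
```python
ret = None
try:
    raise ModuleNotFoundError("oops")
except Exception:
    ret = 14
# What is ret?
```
14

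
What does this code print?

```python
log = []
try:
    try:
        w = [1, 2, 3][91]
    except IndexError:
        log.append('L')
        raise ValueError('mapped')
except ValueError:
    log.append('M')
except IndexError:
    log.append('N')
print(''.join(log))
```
LM

New ValueError raised, caught by outer ValueError handler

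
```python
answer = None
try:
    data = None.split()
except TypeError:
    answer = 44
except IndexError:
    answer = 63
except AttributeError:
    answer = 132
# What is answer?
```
132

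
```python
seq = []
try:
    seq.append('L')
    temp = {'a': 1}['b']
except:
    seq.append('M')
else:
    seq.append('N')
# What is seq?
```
['L', 'M']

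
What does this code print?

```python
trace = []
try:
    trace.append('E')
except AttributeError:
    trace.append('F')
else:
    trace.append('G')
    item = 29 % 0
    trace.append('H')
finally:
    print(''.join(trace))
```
EG

Try succeeds, else appends 'G', ZeroDivisionError in else is uncaught, finally prints before exception propagates ('H' never appended)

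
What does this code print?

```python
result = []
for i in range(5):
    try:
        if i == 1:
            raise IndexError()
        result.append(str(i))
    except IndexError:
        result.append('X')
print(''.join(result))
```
0X234

Exception on i=1 caught, loop continues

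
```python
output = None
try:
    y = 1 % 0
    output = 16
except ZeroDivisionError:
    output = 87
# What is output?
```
87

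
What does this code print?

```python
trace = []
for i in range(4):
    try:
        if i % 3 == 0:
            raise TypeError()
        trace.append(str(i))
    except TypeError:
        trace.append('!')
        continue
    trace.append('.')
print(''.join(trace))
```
!1.2.!

continue in except skips rest of loop body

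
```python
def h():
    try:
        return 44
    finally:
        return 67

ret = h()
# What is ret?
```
67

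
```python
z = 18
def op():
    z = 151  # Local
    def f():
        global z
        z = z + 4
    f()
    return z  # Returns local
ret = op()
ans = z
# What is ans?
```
22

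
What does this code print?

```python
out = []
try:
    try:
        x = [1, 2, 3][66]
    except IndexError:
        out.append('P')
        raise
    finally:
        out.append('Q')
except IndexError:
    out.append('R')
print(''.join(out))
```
PQR

finally runs before re-raised exception propagates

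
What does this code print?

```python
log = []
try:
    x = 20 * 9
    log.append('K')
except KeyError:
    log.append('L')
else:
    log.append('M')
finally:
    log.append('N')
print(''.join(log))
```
KMN

else runs before finally when no exception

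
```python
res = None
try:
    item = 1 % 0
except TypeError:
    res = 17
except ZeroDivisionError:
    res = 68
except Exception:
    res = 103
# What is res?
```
68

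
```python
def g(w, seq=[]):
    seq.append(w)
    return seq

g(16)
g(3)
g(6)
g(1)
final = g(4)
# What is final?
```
[16, 3, 6, 1, 4]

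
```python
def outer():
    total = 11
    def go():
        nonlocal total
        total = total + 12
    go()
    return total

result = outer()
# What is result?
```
23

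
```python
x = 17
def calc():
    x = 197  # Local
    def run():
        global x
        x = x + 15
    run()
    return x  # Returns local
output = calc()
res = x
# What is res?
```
32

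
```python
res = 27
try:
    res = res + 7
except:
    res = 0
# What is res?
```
34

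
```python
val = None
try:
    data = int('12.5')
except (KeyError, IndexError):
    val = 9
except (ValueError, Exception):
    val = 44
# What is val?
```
44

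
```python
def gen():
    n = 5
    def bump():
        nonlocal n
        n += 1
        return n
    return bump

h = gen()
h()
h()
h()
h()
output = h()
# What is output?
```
10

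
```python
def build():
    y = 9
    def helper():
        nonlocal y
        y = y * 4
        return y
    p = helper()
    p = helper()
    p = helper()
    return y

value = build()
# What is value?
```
576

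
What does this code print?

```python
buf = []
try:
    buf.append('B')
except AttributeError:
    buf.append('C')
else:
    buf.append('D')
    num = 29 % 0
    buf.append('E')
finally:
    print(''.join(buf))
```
BD

Try succeeds, else appends 'D', ZeroDivisionError in else is uncaught, finally prints before exception propagates ('E' never appended)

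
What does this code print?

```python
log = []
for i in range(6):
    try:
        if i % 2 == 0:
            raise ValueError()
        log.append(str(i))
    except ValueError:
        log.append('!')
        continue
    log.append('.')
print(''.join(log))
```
!1.!3.!5.

continue in except skips rest of loop body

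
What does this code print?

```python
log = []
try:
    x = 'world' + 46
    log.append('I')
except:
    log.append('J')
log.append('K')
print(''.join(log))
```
JK

Exception raised in try, caught by bare except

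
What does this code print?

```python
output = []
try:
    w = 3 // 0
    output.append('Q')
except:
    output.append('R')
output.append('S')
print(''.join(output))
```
RS

Exception raised in try, caught by bare except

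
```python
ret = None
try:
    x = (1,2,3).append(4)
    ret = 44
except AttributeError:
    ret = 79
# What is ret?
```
79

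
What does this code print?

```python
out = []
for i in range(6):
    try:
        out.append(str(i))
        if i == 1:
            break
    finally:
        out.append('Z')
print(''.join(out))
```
0Z1Z

finally runs even when breaking out of loop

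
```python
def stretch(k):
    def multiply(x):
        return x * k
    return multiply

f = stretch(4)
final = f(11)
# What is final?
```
44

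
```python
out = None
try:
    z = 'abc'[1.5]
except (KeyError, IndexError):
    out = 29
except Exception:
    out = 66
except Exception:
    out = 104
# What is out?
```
66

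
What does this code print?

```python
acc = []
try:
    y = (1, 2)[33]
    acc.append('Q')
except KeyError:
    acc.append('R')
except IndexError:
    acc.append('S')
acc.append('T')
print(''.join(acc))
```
ST

IndexError is caught by its specific handler, not KeyError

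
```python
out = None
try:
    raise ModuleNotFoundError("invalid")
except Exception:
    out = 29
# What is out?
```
29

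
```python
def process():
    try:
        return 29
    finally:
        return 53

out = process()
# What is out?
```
53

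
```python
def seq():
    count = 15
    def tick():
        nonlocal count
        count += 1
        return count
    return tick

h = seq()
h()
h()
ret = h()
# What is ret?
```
18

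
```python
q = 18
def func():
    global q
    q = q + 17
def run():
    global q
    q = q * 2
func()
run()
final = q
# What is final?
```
70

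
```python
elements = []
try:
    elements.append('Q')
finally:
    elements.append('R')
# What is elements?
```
['Q', 'R']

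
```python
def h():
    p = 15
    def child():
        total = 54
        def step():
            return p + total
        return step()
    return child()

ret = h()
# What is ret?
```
69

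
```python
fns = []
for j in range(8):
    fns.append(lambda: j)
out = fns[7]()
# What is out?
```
7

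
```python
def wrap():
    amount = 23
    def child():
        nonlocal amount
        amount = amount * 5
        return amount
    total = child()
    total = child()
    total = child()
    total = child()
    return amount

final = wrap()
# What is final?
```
14375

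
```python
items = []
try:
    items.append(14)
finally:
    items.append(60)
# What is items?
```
[14, 60]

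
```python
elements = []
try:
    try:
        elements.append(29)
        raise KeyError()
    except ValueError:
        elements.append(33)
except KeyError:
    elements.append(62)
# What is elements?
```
[29, 62]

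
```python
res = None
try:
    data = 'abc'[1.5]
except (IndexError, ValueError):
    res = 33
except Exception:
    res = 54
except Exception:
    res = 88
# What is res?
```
54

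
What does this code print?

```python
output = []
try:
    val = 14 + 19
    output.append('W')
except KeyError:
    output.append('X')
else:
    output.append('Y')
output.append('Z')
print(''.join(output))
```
WYZ

else block runs when no exception occurs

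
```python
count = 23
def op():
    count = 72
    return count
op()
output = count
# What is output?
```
23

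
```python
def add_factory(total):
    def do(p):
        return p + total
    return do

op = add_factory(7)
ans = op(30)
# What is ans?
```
37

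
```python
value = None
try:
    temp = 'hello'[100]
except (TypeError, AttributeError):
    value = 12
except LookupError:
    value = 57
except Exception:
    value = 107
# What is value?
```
57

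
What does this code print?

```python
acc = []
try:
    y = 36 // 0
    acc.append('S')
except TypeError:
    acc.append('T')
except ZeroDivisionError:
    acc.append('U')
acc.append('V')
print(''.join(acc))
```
UV

ZeroDivisionError is caught by its specific handler, not TypeError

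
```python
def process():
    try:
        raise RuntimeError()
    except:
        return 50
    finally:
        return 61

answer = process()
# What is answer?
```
61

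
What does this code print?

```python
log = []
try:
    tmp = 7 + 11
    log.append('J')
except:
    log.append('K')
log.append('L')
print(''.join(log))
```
JL

No exception, try block completes normally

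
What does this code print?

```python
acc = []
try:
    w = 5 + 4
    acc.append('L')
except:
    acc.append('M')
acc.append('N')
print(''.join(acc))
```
LN

No exception, try block completes normally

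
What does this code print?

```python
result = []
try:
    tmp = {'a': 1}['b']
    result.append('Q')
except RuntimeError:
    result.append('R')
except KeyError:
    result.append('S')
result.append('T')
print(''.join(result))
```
ST

KeyError is caught by its specific handler, not RuntimeError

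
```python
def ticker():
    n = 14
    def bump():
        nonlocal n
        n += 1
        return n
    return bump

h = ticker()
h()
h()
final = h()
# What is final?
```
17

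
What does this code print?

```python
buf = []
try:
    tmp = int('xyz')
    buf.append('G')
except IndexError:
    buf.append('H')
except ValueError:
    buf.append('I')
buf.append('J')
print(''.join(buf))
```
IJ

ValueError is caught by its specific handler, not IndexError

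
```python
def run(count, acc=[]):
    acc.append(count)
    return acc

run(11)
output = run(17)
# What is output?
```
[11, 17]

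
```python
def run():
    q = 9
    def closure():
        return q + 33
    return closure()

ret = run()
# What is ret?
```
42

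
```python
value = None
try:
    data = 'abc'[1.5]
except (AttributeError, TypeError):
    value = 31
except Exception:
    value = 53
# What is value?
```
31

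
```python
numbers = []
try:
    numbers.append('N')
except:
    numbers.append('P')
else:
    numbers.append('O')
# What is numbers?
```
['N', 'O']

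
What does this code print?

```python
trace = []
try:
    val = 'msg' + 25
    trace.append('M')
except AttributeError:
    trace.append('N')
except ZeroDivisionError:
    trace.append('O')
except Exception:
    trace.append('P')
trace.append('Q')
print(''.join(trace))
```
PQ

TypeError not specifically caught, falls to Exception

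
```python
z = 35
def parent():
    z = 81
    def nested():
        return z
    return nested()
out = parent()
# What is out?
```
81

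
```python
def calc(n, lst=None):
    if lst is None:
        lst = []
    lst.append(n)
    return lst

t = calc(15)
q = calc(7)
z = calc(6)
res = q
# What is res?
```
[7]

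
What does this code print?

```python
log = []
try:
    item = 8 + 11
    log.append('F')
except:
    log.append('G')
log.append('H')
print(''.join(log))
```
FH

No exception, try block completes normally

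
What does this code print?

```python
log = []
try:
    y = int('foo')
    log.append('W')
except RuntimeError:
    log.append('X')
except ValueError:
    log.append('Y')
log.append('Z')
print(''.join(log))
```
YZ

ValueError is caught by its specific handler, not RuntimeError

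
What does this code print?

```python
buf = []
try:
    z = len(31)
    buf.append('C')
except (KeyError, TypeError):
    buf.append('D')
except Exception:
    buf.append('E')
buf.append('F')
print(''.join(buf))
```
DF

TypeError matches tuple containing it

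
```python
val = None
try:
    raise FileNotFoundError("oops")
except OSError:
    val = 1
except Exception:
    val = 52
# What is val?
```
1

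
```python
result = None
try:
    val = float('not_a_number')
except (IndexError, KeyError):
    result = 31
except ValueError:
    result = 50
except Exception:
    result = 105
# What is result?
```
50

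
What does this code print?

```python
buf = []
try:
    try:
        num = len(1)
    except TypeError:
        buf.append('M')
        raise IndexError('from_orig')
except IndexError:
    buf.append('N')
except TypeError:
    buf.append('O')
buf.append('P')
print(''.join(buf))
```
MNP

IndexError raised and caught, original TypeError not re-raised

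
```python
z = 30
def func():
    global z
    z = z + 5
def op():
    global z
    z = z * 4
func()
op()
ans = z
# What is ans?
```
140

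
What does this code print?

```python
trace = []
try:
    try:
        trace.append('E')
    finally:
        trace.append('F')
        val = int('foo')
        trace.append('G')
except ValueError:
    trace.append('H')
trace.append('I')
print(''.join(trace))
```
EFHI

Exception in inner finally caught by outer except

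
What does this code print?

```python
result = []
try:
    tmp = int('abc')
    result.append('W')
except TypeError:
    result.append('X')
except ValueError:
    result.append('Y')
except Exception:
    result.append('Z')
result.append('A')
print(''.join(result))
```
YA

ValueError matches before generic Exception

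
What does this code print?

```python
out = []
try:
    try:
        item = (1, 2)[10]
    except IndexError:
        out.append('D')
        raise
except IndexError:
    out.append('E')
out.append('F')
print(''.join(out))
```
DEF

raise without argument re-raises current exception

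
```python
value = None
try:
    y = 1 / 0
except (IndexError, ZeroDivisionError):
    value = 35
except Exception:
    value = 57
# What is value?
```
35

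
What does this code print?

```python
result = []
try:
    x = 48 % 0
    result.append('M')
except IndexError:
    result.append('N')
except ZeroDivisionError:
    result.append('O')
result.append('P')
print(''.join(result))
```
OP

ZeroDivisionError is caught by its specific handler, not IndexError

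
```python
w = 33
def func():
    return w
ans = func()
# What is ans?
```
33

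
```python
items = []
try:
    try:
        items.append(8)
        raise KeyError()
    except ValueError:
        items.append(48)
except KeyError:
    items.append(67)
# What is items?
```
[8, 67]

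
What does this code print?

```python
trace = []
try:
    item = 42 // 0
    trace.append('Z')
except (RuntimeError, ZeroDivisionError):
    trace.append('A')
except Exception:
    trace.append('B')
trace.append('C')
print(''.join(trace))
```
AC

ZeroDivisionError matches tuple containing it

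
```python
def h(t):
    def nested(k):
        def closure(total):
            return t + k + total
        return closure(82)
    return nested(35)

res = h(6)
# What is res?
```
123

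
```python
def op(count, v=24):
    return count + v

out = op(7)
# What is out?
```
31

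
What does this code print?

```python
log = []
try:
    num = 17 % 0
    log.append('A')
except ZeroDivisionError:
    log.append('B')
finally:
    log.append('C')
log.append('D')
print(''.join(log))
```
BCD

finally always runs, even after exception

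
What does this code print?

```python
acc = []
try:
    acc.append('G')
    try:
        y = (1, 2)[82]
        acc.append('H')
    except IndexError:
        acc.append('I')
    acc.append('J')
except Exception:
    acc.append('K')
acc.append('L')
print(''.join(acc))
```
GIJL

Inner exception caught by inner handler, outer continues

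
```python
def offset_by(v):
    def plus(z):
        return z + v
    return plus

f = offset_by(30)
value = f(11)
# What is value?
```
41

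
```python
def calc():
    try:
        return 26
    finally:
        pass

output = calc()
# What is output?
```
26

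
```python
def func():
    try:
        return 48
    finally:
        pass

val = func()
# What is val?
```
48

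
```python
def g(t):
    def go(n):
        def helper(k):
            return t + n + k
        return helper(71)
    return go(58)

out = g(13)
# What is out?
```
142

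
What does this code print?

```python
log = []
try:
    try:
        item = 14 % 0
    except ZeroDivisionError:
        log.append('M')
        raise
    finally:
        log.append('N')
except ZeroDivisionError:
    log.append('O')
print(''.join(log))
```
MNO

finally runs before re-raised exception propagates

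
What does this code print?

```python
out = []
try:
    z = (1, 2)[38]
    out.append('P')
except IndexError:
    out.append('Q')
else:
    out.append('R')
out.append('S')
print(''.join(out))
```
QS

else block skipped when exception is caught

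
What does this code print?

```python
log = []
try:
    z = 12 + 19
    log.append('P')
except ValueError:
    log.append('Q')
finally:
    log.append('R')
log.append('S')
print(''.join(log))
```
PRS

finally runs after normal execution too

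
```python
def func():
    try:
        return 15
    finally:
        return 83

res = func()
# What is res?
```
83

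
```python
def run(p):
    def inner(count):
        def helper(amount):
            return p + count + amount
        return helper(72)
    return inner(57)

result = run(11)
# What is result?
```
140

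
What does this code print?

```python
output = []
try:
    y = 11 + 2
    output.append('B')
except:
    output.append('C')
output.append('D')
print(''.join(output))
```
BD

No exception, try block completes normally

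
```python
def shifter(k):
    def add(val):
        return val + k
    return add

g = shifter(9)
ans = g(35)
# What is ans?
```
44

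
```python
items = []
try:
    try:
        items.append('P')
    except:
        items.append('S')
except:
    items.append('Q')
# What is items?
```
['P']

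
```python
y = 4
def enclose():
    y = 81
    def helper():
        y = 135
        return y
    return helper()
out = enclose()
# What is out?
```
135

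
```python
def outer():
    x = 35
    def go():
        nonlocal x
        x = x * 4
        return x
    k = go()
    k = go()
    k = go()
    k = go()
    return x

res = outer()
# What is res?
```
8960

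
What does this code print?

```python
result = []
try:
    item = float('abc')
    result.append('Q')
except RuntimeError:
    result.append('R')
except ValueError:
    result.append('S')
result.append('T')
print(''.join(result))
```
ST

ValueError is caught by its specific handler, not RuntimeError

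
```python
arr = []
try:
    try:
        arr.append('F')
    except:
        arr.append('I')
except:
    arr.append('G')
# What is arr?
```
['F']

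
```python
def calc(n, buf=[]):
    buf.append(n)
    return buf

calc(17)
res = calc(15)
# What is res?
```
[17, 15]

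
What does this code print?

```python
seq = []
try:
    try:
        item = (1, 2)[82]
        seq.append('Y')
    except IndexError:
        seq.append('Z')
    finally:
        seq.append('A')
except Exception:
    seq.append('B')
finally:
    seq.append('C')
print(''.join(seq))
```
ZAC

Both finally blocks run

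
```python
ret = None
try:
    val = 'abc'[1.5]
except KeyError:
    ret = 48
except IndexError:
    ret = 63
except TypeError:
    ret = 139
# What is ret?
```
139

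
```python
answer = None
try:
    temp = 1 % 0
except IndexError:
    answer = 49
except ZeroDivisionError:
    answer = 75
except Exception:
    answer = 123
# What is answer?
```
75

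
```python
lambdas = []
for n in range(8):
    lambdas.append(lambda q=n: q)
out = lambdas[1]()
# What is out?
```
1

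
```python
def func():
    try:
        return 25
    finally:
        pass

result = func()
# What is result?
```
25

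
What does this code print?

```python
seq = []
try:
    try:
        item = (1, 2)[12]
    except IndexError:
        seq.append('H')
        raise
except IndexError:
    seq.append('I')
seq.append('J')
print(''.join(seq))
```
HIJ

raise without argument re-raises current exception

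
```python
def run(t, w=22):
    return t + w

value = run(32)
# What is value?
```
54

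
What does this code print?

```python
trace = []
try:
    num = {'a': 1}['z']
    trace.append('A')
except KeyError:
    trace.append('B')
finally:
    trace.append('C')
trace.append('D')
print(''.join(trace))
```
BCD

finally always runs, even after exception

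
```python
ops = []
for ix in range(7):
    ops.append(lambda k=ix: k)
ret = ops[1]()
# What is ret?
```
1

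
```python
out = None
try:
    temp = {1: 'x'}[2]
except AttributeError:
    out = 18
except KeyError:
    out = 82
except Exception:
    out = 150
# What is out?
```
82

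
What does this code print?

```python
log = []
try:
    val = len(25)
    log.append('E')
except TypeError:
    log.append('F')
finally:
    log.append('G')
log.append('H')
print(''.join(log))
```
FGH

finally always runs, even after exception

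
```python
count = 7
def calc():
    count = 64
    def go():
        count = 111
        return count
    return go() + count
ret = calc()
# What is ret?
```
175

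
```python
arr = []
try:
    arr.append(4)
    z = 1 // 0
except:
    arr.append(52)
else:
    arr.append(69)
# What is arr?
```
[4, 52]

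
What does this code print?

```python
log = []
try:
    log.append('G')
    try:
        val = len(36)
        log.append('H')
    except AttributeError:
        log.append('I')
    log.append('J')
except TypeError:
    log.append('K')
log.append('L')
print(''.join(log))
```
GKL

Inner handler doesn't match, propagates to outer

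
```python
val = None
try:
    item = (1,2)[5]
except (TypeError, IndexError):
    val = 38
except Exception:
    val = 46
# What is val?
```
38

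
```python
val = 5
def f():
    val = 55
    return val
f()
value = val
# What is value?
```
5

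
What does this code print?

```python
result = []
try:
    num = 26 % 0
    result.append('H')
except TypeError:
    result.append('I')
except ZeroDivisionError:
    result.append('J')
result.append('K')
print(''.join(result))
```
JK

ZeroDivisionError is caught by its specific handler, not TypeError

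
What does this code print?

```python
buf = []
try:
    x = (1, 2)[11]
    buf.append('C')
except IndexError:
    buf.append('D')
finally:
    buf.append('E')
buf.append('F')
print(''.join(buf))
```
DEF

finally always runs, even after exception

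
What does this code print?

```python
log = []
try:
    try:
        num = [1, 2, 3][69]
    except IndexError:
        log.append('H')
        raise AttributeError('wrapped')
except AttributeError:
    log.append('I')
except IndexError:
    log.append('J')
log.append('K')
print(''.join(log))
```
HIK

AttributeError raised and caught, original IndexError not re-raised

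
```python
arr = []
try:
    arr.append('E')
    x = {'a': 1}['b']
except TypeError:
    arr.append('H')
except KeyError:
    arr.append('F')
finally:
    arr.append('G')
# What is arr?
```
['E', 'F', 'G']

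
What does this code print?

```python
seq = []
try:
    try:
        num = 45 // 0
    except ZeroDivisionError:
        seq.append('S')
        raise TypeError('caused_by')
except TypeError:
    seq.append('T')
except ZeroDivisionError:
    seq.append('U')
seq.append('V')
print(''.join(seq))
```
STV

TypeError raised and caught, original ZeroDivisionError not re-raised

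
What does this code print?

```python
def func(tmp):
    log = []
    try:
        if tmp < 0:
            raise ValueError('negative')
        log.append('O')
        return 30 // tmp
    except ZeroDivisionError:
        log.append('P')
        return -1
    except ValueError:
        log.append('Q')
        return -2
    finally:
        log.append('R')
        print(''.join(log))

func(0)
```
OPR

tmp=0 causes ZeroDivisionError, caught, finally prints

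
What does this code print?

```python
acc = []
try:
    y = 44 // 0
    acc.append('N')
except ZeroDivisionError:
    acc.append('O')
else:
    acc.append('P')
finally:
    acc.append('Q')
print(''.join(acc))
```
OQ

Exception: except runs, else skipped, finally runs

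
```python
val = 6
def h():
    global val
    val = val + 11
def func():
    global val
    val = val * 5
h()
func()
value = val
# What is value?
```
85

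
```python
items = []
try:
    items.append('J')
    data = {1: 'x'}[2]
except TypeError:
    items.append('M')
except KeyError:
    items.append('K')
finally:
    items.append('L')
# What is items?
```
['J', 'K', 'L']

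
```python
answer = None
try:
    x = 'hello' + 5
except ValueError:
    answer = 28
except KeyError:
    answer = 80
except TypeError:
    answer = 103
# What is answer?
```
103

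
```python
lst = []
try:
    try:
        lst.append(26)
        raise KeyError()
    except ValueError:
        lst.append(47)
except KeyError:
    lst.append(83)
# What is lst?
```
[26, 83]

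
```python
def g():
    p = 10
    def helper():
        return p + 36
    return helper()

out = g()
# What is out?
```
46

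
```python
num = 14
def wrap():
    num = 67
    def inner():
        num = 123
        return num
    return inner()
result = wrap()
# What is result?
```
123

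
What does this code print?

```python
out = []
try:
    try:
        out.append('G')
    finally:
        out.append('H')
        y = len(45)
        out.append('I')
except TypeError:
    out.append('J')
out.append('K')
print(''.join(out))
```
GHJK

Exception in inner finally caught by outer except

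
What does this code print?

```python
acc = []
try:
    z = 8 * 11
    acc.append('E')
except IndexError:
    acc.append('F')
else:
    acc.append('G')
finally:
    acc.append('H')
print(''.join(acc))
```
EGH

else runs before finally when no exception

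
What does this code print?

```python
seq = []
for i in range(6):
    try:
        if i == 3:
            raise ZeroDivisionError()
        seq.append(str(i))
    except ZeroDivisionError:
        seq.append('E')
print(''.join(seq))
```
012E45

Exception on i=3 caught, loop continues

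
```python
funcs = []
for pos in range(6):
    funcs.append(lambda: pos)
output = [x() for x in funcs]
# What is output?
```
[5, 5, 5, 5, 5, 5]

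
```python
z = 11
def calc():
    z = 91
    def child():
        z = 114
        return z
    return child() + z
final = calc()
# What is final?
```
205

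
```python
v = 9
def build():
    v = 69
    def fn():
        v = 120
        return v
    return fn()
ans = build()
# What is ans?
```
120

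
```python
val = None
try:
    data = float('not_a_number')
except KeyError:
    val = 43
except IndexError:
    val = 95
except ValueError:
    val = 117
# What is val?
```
117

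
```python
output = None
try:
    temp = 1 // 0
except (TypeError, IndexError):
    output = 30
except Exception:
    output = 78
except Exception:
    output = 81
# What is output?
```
78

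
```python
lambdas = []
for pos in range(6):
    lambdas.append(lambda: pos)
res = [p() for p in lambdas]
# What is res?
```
[5, 5, 5, 5, 5, 5]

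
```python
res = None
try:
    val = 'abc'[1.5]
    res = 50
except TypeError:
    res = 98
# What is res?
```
98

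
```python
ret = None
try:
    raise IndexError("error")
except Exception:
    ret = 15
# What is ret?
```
15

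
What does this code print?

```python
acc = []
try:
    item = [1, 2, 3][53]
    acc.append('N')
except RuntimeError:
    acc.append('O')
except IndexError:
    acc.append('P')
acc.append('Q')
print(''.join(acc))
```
PQ

IndexError is caught by its specific handler, not RuntimeError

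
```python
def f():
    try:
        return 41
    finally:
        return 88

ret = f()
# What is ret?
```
88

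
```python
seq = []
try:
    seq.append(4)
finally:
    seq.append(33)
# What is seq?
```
[4, 33]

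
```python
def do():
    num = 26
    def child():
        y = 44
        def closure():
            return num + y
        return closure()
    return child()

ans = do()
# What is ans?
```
70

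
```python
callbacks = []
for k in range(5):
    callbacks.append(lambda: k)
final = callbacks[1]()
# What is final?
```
4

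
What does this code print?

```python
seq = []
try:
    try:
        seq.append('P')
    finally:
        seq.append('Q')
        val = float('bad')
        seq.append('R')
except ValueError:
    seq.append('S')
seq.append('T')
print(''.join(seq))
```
PQST

Exception in inner finally caught by outer except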